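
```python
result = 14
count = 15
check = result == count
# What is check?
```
Trace:
  result=14
  result=14, count=15
  result=14, count=15, check=False

Final answer: False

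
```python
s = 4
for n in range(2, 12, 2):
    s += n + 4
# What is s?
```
Trace:
  s=4
  s=10, n=2
  s=18, n=4
  s=28, n=6
  s=40, n=8
  s=54, n=10

Final answer: 54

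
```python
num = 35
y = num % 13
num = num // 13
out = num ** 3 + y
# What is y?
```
Trace:
  num=35
  num=35, y=9
  num=2, y=9
  num=2, y=9, out=17

Final answer: 9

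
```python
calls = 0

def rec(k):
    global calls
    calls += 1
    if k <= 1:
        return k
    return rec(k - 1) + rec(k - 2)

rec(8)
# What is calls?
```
Call trace (a repeated sub-call is expanded the first time; later identical calls just restate its return value):
rec(k=8)
  rec(k=7)
    rec(k=6)
      rec(k=5)
        rec(k=4)
          rec(k=3)
            rec(k=2)
              rec(k=1)
              -> return 1
              rec(k=0)
              -> return 0
            -> return 1
            rec(k=1)
            -> return 1
          -> return 2
          rec(k=2) -> return 1  (same call as traced above)
        -> return 3
        rec(k=3) -> return 2  (same call as traced above)
      -> return 5
      rec(k=4) -> return 3  (same call as traced above)
    -> return 8
    rec(k=5) -> return 5  (same call as traced above)
  -> return 13
  rec(k=6) -> return 8  (same call as traced above)
-> return 21

calls is incremented once per call, so count the calls in each subtree. Let C(k) = number of calls made by rec(k).
C(0) = C(1) = 1 (base case, no recursion); C(k) = 1 + C(k - 1) + C(k - 2) otherwise.
C(2) = 1 + C(1) + C(0) = 1 + 1 + 1 = 3
C(3) = 1 + C(2) + C(1) = 1 + 3 + 1 = 5
C(4) = 1 + C(3) + C(2) = 1 + 5 + 3 = 9
C(5) = 1 + C(4) + C(3) = 1 + 9 + 5 = 15
C(6) = 1 + C(5) + C(4) = 1 + 15 + 9 = 25
C(7) = 1 + C(6) + C(5) = 1 + 25 + 15 = 41
C(8) = 1 + C(7) + C(6) = 1 + 41 + 25 = 67
calls = C(8) = 67

Final answer: 67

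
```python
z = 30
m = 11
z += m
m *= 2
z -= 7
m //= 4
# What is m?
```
Trace:
  z=30
  z=30, m=11
  z=41, m=11
  z=41, m=22
  z=34, m=22
  z=34, m=5

Final answer: 5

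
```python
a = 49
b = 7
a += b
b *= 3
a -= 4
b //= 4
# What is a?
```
Trace:
  a=49
  a=49, b=7
  a=56, b=7
  a=56, b=21
  a=52, b=21
  a=52, b=5

Final answer: 52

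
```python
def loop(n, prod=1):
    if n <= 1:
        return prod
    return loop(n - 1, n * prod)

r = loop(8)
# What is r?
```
Call trace:
loop(n=8, prod=1)
  loop(n=7, prod=8)
    loop(n=6, prod=56)
      loop(n=5, prod=336)
        loop(n=4, prod=1680)
          loop(n=3, prod=6720)
            loop(n=2, prod=20160)
              loop(n=1, prod=40320)
              -> return 40320
            -> return 40320
          -> return 40320
        -> return 40320
      -> return 40320
    -> return 40320
  -> return 40320
-> return 40320

Final answer: 40320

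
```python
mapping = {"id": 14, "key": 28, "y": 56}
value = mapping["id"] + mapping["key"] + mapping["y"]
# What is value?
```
Trace:
  mapping={'id': 14, 'key': 28, 'y': 56}
  mapping={'id': 14, 'key': 28, 'y': 56}, value=98

Final answer: 98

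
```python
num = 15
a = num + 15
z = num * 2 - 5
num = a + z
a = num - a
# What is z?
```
Trace:
  num=15
  num=15, a=30
  num=15, a=30, z=25
  num=55, a=30, z=25
  num=55, a=25, z=25

Final answer: 25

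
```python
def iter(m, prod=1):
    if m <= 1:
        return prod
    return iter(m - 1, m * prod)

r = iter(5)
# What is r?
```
Call trace:
iter(m=5, prod=1)
  iter(m=4, prod=5)
    iter(m=3, prod=20)
      iter(m=2, prod=60)
        iter(m=1, prod=120)
        -> return 120
      -> return 120
    -> return 120
  -> return 120
-> return 120

Final answer: 120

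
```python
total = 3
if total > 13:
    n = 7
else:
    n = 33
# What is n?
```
Trace:
  total=3
  total=3, n=33

Final answer: 33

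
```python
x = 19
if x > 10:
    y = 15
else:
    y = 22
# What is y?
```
Trace:
  x=19
  x=19, y=15

Final answer: 15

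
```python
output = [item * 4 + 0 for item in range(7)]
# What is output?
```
Trace:
  item=0
  item=1
  item=2
  item=3
  item=4
  item=5
  item=6
  output=[0, 4, 8, 12, 16, 20, 24]

Final answer: [0, 4, 8, 12, 16, 20, 24]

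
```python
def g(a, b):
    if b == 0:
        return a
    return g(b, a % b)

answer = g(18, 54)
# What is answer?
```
Call trace:
g(a=18, b=54)
  g(a=54, b=18)
    g(a=18, b=0)
    -> return 18
  -> return 18
-> return 18

Final answer: 18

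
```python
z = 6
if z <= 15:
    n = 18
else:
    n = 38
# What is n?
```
Trace:
  z=6
  z=6, n=18

Final answer: 18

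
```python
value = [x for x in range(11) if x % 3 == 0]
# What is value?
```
Trace:
  x=0
  x=1
  x=2
  x=3
  x=4
  x=5
  x=6
  x=7
  x=8
  x=9
  x=10
  value=[0, 3, 6, 9]

Final answer: [0, 3, 6, 9]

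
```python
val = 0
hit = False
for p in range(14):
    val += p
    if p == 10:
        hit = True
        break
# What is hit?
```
Trace:
  val=0
  val=0, hit=False
  val=0, hit=False, p=0
  val=1, hit=False, p=1
  val=3, hit=False, p=2
  val=6, hit=False, p=3
  val=10, hit=False, p=4
  val=15, hit=False, p=5
  val=21, hit=False, p=6
  val=28, hit=False, p=7
  val=36, hit=False, p=8
  val=45, hit=False, p=9
  val=55, hit=True, p=10

Final answer: True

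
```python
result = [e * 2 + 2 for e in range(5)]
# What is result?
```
Trace:
  e=0
  e=1
  e=2
  e=3
  e=4
  result=[2, 4, 6, 8, 10]

Final answer: [2, 4, 6, 8, 10]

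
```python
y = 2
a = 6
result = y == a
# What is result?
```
Trace:
  y=2
  y=2, a=6
  y=2, a=6, result=False

Final answer: False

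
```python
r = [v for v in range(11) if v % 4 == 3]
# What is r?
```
Trace:
  v=0
  v=1
  v=2
  v=3
  v=4
  v=5
  v=6
  v=7
  v=8
  v=9
  v=10
  r=[3, 7]

Final answer: [3, 7]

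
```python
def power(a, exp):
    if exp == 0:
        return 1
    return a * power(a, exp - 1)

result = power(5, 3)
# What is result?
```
Call trace:
power(a=5, exp=3)
  power(a=5, exp=2)
    power(a=5, exp=1)
      power(a=5, exp=0)
      -> return 1
    -> return 5
  -> return 25
-> return 125

Final answer: 125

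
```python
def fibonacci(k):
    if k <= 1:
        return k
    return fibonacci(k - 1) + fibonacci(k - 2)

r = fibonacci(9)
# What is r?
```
Call trace (a repeated sub-call is expanded the first time; later identical calls just restate its return value):
fibonacci(k=9)
  fibonacci(k=8)
    fibonacci(k=7)
      fibonacci(k=6)
        fibonacci(k=5)
          fibonacci(k=4)
            fibonacci(k=3)
              fibonacci(k=2)
                fibonacci(k=1)
                -> return 1
                fibonacci(k=0)
                -> return 0
              -> return 1
              fibonacci(k=1)
              -> return 1
            -> return 2
            fibonacci(k=2) -> return 1  (same call as traced above)
          -> return 3
          fibonacci(k=3) -> return 2  (same call as traced above)
        -> return 5
        fibonacci(k=4) -> return 3  (same call as traced above)
      -> return 8
      fibonacci(k=5) -> return 5  (same call as traced above)
    -> return 13
    fibonacci(k=6) -> return 8  (same call as traced above)
  -> return 21
  fibonacci(k=7) -> return 13  (same call as traced above)
-> return 34

Final answer: 34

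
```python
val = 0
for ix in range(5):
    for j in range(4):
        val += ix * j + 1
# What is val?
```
Trace:
  val=0
  val=1, ix=0, j=0
  val=2, ix=0, j=1
  val=3, ix=0, j=2
  val=4, ix=0, j=3
  val=5, ix=1, j=0
  val=7, ix=1, j=1
  val=10, ix=1, j=2
  val=14, ix=1, j=3
  val=15, ix=2, j=0
  val=18, ix=2, j=1
  val=23, ix=2, j=2
  val=30, ix=2, j=3
  val=31, ix=3, j=0
  val=35, ix=3, j=1
  val=42, ix=3, j=2
  val=52, ix=3, j=3
  val=53, ix=4, j=0
  val=58, ix=4, j=1
  val=67, ix=4, j=2
  val=80, ix=4, j=3

Final answer: 80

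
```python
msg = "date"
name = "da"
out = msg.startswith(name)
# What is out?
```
Trace:
  msg='date'
  msg='date', name='da'
  msg='date', name='da', out=True

Final answer: True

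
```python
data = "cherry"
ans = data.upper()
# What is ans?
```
Trace:
  data='cherry'
  data='cherry', ans='CHERRY'

Final answer: 'CHERRY'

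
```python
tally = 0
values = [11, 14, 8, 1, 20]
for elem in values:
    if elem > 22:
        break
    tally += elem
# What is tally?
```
Trace:
  tally=0
  tally=11, elem=11
  tally=25, elem=14
  tally=33, elem=8
  tally=34, elem=1
  tally=54, elem=20

Final answer: 54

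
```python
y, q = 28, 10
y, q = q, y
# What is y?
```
Trace:
  y=28, q=10
  y=10, q=28

Final answer: 10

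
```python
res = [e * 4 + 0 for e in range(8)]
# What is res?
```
Trace:
  e=0
  e=1
  e=2
  e=3
  e=4
  e=5
  e=6
  e=7
  res=[0, 4, 8, 12, 16, 20, 24, 28]

Final answer: [0, 4, 8, 12, 16, 20, 24, 28]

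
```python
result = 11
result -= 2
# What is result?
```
Trace:
  result=11
  result=9

Final answer: 9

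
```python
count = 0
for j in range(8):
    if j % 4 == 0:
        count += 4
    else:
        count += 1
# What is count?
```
Trace:
  count=0
  count=4, j=0
  count=5, j=1
  count=6, j=2
  count=7, j=3
  count=11, j=4
  count=12, j=5
  count=13, j=6
  count=14, j=7

Final answer: 14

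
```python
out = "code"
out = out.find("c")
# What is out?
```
Trace:
  out='code'
  out=0

Final answer: 0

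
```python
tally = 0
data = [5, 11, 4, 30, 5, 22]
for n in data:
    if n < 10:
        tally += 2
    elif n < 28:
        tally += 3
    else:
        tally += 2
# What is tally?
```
Trace:
  tally=0
  tally=2, n=5
  tally=5, n=11
  tally=7, n=4
  tally=9, n=30
  tally=11, n=5
  tally=14, n=22

Final answer: 14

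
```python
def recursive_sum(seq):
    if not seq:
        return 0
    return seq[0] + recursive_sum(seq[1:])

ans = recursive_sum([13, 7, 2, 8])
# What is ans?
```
Call trace:
recursive_sum(seq=[13, 7, 2, 8])
  recursive_sum(seq=[7, 2, 8])
    recursive_sum(seq=[2, 8])
      recursive_sum(seq=[8])
        recursive_sum(seq=[])
        -> return 0
      -> return 8
    -> return 10
  -> return 17
-> return 30

Final answer: 30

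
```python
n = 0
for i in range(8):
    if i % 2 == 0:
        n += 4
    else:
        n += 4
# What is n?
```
Trace:
  n=0
  n=4, i=0
  n=8, i=1
  n=12, i=2
  n=16, i=3
  n=20, i=4
  n=24, i=5
  n=28, i=6
  n=32, i=7

Final answer: 32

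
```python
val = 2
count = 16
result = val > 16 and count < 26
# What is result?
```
Trace:
  val=2
  val=2, count=16
  val=2, count=16, result=False

Final answer: False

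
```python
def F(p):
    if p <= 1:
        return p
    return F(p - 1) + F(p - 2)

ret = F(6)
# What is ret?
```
Call trace (a repeated sub-call is expanded the first time; later identical calls just restate its return value):
F(p=6)
  F(p=5)
    F(p=4)
      F(p=3)
        F(p=2)
          F(p=1)
          -> return 1
          F(p=0)
          -> return 0
        -> return 1
        F(p=1)
        -> return 1
      -> return 2
      F(p=2) -> return 1  (same call as traced above)
    -> return 3
    F(p=3) -> return 2  (same call as traced above)
  -> return 5
  F(p=4) -> return 3  (same call as traced above)
-> return 8

Final answer: 8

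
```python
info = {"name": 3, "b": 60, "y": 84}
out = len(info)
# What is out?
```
Trace:
  info={'name': 3, 'b': 60, 'y': 84}
  info={'name': 3, 'b': 60, 'y': 84}, out=3

Final answer: 3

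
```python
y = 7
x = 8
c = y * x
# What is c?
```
Trace:
  y=7
  y=7, x=8
  y=7, x=8, c=56

Final answer: 56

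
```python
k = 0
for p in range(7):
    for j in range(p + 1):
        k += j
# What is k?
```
Trace:
  k=0
  k=0, p=0, j=0
  k=0, p=1, j=0
  k=1, p=1, j=1
  k=1, p=2, j=0
  k=2, p=2, j=1
  k=4, p=2, j=2
  k=4, p=3, j=0
  k=5, p=3, j=1
  k=7, p=3, j=2
  k=10, p=3, j=3
  k=10, p=4, j=0
  k=11, p=4, j=1
  k=13, p=4, j=2
  k=16, p=4, j=3
  k=20, p=4, j=4
  k=20, p=5, j=0
  k=21, p=5, j=1
  k=23, p=5, j=2
  k=26, p=5, j=3
  k=30, p=5, j=4
  k=35, p=5, j=5
  k=35, p=6, j=0
  k=36, p=6, j=1
  k=38, p=6, j=2
  k=41, p=6, j=3
  k=45, p=6, j=4
  k=50, p=6, j=5
  k=56, p=6, j=6

Final answer: 56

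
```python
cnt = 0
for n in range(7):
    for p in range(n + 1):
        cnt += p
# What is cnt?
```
Trace:
  cnt=0
  cnt=0, n=0, p=0
  cnt=0, n=1, p=0
  cnt=1, n=1, p=1
  cnt=1, n=2, p=0
  cnt=2, n=2, p=1
  cnt=4, n=2, p=2
  cnt=4, n=3, p=0
  cnt=5, n=3, p=1
  cnt=7, n=3, p=2
  cnt=10, n=3, p=3
  cnt=10, n=4, p=0
  cnt=11, n=4, p=1
  cnt=13, n=4, p=2
  cnt=16, n=4, p=3
  cnt=20, n=4, p=4
  cnt=20, n=5, p=0
  cnt=21, n=5, p=1
  cnt=23, n=5, p=2
  cnt=26, n=5, p=3
  cnt=30, n=5, p=4
  cnt=35, n=5, p=5
  cnt=35, n=6, p=0
  cnt=36, n=6, p=1
  cnt=38, n=6, p=2
  cnt=41, n=6, p=3
  cnt=45, n=6, p=4
  cnt=50, n=6, p=5
  cnt=56, n=6, p=6

Final answer: 56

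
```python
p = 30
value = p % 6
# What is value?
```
Trace:
  p=30
  p=30, value=0

Final answer: 0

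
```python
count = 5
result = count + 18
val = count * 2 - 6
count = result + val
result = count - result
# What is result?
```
Trace:
  count=5
  count=5, result=23
  count=5, result=23, val=4
  count=27, result=23, val=4
  count=27, result=4, val=4

Final answer: 4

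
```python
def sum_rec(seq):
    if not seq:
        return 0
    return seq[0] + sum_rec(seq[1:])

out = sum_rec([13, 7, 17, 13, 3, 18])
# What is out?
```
Call trace:
sum_rec(seq=[13, 7, 17, 13, 3, 18])
  sum_rec(seq=[7, 17, 13, 3, 18])
    sum_rec(seq=[17, 13, 3, 18])
      sum_rec(seq=[13, 3, 18])
        sum_rec(seq=[3, 18])
          sum_rec(seq=[18])
            sum_rec(seq=[])
            -> return 0
          -> return 18
        -> return 21
      -> return 34
    -> return 51
  -> return 58
-> return 71

Final answer: 71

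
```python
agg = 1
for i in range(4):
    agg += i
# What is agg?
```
Trace:
  agg=1
  agg=1, i=0
  agg=2, i=1
  agg=4, i=2
  agg=7, i=3

Final answer: 7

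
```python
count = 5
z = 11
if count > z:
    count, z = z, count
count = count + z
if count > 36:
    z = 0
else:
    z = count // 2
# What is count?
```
Trace:
  count=5
  count=5, z=11
  count=5, z=11
  count=16, z=11
  count=16, z=8

Final answer: 16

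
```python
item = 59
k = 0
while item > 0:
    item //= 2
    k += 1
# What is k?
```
Trace:
  item=59
  item=59, k=0
  item=29, k=1
  item=14, k=2
  item=7, k=3
  item=3, k=4
  item=1, k=5
  item=0, k=6

Final answer: 6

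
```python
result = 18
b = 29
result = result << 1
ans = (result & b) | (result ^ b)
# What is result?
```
Trace:
  result=18
  result=18, b=29
  result=36, b=29
  result=36, b=29, ans=61

Final answer: 36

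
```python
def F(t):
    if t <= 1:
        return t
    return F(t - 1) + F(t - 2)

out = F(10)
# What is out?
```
Call trace (a repeated sub-call is expanded the first time; later identical calls just restate its return value):
F(t=10)
  F(t=9)
    F(t=8)
      F(t=7)
        F(t=6)
          F(t=5)
            F(t=4)
              F(t=3)
                F(t=2)
                  F(t=1)
                  -> return 1
                  F(t=0)
                  -> return 0
                -> return 1
                F(t=1)
                -> return 1
              -> return 2
              F(t=2) -> return 1  (same call as traced above)
            -> return 3
            F(t=3) -> return 2  (same call as traced above)
          -> return 5
          F(t=4) -> return 3  (same call as traced above)
        -> return 8
        F(t=5) -> return 5  (same call as traced above)
      -> return 13
      F(t=6) -> return 8  (same call as traced above)
    -> return 21
    F(t=7) -> return 13  (same call as traced above)
  -> return 34
  F(t=8) -> return 21  (same call as traced above)
-> return 55

Final answer: 55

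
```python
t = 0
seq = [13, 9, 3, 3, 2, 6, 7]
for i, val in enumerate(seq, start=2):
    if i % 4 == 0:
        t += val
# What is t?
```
Trace:
  t=0
  t=0, i=2, val=13
  t=0, i=3, val=9
  t=3, i=4, val=3
  t=3, i=5, val=3
  t=3, i=6, val=2
  t=3, i=7, val=6
  t=10, i=8, val=7

Final answer: 10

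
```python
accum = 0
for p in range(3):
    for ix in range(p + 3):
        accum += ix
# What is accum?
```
Trace:
  accum=0
  accum=0, p=0, ix=0
  accum=1, p=0, ix=1
  accum=3, p=0, ix=2
  accum=3, p=1, ix=0
  accum=4, p=1, ix=1
  accum=6, p=1, ix=2
  accum=9, p=1, ix=3
  accum=9, p=2, ix=0
  accum=10, p=2, ix=1
  accum=12, p=2, ix=2
  accum=15, p=2, ix=3
  accum=19, p=2, ix=4

Final answer: 19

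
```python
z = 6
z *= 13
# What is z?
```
Trace:
  z=6
  z=78

Final answer: 78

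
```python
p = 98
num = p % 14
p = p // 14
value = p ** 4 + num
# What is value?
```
Trace:
  p=98
  p=98, num=0
  p=7, num=0
  p=7, num=0, value=2401

Final answer: 2401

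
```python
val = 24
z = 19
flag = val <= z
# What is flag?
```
Trace:
  val=24
  val=24, z=19
  val=24, z=19, flag=False

Final answer: False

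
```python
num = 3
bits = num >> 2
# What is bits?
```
Trace:
  num=3
  num=3, bits=0

Final answer: 0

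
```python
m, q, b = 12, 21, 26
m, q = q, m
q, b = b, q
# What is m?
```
Trace:
  m=12, q=21, b=26
  m=21, q=12, b=26
  m=21, q=26, b=12

Final answer: 21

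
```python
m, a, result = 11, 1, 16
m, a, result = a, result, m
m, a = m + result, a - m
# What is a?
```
Trace:
  m=11, a=1, result=16
  m=1, a=16, result=11
  m=12, a=15, result=11

Final answer: 15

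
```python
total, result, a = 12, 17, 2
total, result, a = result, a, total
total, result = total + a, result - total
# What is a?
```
Trace:
  total=12, result=17, a=2
  total=17, result=2, a=12
  total=29, result=-15, a=12

Final answer: 12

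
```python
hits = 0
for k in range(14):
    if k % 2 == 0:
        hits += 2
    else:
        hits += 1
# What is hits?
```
Trace:
  hits=0
  hits=2, k=0
  hits=3, k=1
  hits=5, k=2
  hits=6, k=3
  hits=8, k=4
  hits=9, k=5
  hits=11, k=6
  hits=12, k=7
  hits=14, k=8
  hits=15, k=9
  hits=17, k=10
  hits=18, k=11
  hits=20, k=12
  hits=21, k=13

Final answer: 21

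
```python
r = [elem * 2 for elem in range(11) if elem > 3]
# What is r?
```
Trace:
  elem=0
  elem=1
  elem=2
  elem=3
  elem=4
  elem=5
  elem=6
  elem=7
  elem=8
  elem=9
  elem=10
  r=[8, 10, 12, 14, 16, 18, 20]

Final answer: [8, 10, 12, 14, 16, 18, 20]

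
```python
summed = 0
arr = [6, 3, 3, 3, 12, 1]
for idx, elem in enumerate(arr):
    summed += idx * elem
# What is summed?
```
Trace:
  summed=0
  summed=0, idx=0, elem=6
  summed=3, idx=1, elem=3
  summed=9, idx=2, elem=3
  summed=18, idx=3, elem=3
  summed=66, idx=4, elem=12
  summed=71, idx=5, elem=1

Final answer: 71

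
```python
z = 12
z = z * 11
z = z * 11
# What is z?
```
Trace:
  z=12
  z=132
  z=1452

Final answer: 1452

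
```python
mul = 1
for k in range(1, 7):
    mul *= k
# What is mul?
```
Trace:
  mul=1
  mul=1, k=1
  mul=2, k=2
  mul=6, k=3
  mul=24, k=4
  mul=120, k=5
  mul=720, k=6

Final answer: 720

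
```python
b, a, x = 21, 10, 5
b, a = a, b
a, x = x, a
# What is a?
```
Trace:
  b=21, a=10, x=5
  b=10, a=21, x=5
  b=10, a=5, x=21

Final answer: 5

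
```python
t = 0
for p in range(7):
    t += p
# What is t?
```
Trace:
  t=0
  t=0, p=0
  t=1, p=1
  t=3, p=2
  t=6, p=3
  t=10, p=4
  t=15, p=5
  t=21, p=6

Final answer: 21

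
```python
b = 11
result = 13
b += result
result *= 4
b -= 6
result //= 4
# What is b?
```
Trace:
  b=11
  b=11, result=13
  b=24, result=13
  b=24, result=52
  b=18, result=52
  b=18, result=13

Final answer: 18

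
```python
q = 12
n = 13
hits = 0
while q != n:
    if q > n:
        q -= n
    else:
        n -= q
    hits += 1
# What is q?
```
Trace:
  q=12
  q=12, n=13
  q=12, n=13, hits=0
  q=12, n=1, hits=1
  q=11, n=1, hits=2
  q=10, n=1, hits=3
  q=9, n=1, hits=4
  q=8, n=1, hits=5
  q=7, n=1, hits=6
  q=6, n=1, hits=7
  q=5, n=1, hits=8
  q=4, n=1, hits=9
  q=3, n=1, hits=10
  q=2, n=1, hits=11
  q=1, n=1, hits=12

Final answer: 1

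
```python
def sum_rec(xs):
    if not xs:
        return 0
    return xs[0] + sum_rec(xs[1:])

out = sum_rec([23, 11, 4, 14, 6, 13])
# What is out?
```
Call trace:
sum_rec(xs=[23, 11, 4, 14, 6, 13])
  sum_rec(xs=[11, 4, 14, 6, 13])
    sum_rec(xs=[4, 14, 6, 13])
      sum_rec(xs=[14, 6, 13])
        sum_rec(xs=[6, 13])
          sum_rec(xs=[13])
            sum_rec(xs=[])
            -> return 0
          -> return 13
        -> return 19
      -> return 33
    -> return 37
  -> return 48
-> return 71

Final answer: 71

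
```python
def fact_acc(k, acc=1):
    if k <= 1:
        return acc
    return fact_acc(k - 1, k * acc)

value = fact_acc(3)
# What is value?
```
Call trace:
fact_acc(k=3, acc=1)
  fact_acc(k=2, acc=3)
    fact_acc(k=1, acc=6)
    -> return 6
  -> return 6
-> return 6

Final answer: 6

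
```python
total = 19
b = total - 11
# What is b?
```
Trace:
  total=19
  total=19, b=8

Final answer: 8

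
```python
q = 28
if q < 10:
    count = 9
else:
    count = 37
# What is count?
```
Trace:
  q=28
  q=28, count=37

Final answer: 37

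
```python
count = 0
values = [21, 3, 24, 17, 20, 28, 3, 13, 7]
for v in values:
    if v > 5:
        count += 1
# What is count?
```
Trace:
  count=0
  count=1, v=21
  count=1, v=3
  count=2, v=24
  count=3, v=17
  count=4, v=20
  count=5, v=28
  count=5, v=3
  count=6, v=13
  count=7, v=7

Final answer: 7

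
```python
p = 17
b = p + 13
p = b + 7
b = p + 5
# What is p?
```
Trace:
  p=17
  p=17, b=30
  p=37, b=30
  p=37, b=42

Final answer: 37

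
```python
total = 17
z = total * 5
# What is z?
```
Trace:
  total=17
  total=17, z=85

Final answer: 85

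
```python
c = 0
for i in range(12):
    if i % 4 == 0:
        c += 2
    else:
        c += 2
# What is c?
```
Trace:
  c=0
  c=2, i=0
  c=4, i=1
  c=6, i=2
  c=8, i=3
  c=10, i=4
  c=12, i=5
  c=14, i=6
  c=16, i=7
  c=18, i=8
  c=20, i=9
  c=22, i=10
  c=24, i=11

Final answer: 24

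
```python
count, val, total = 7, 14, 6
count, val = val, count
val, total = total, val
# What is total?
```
Trace:
  count=7, val=14, total=6
  count=14, val=7, total=6
  count=14, val=6, total=7

Final answer: 7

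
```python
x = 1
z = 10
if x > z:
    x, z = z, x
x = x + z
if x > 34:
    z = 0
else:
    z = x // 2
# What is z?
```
Trace:
  x=1
  x=1, z=10
  x=1, z=10
  x=11, z=10
  x=11, z=5

Final answer: 5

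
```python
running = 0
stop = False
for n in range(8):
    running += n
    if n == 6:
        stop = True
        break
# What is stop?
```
Trace:
  running=0
  running=0, stop=False
  running=0, stop=False, n=0
  running=1, stop=False, n=1
  running=3, stop=False, n=2
  running=6, stop=False, n=3
  running=10, stop=False, n=4
  running=15, stop=False, n=5
  running=21, stop=True, n=6

Final answer: True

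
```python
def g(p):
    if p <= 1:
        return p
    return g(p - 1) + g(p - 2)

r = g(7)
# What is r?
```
Call trace (a repeated sub-call is expanded the first time; later identical calls just restate its return value):
g(p=7)
  g(p=6)
    g(p=5)
      g(p=4)
        g(p=3)
          g(p=2)
            g(p=1)
            -> return 1
            g(p=0)
            -> return 0
          -> return 1
          g(p=1)
          -> return 1
        -> return 2
        g(p=2) -> return 1  (same call as traced above)
      -> return 3
      g(p=3) -> return 2  (same call as traced above)
    -> return 5
    g(p=4) -> return 3  (same call as traced above)
  -> return 8
  g(p=5) -> return 5  (same call as traced above)
-> return 13

Final answer: 13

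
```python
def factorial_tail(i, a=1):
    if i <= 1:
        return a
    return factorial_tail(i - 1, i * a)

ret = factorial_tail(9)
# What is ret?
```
Call trace:
factorial_tail(i=9, a=1)
  factorial_tail(i=8, a=9)
    factorial_tail(i=7, a=72)
      factorial_tail(i=6, a=504)
        factorial_tail(i=5, a=3024)
          factorial_tail(i=4, a=15120)
            factorial_tail(i=3, a=60480)
              factorial_tail(i=2, a=181440)
                factorial_tail(i=1, a=362880)
                -> return 362880
              -> return 362880
            -> return 362880
          -> return 362880
        -> return 362880
      -> return 362880
    -> return 362880
  -> return 362880
-> return 362880

Final answer: 362880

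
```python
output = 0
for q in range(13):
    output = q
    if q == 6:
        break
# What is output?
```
Trace:
  output=0
  output=0, q=0
  output=1, q=1
  output=2, q=2
  output=3, q=3
  output=4, q=4
  output=5, q=5
  output=6, q=6

Final answer: 6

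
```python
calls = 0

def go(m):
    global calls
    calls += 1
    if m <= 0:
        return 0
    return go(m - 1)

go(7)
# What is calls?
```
Call trace:
go(m=7)
  go(m=6)
    go(m=5)
      go(m=4)
        go(m=3)
          go(m=2)
            go(m=1)
              go(m=0)
              -> return 0
            -> return 0
          -> return 0
        -> return 0
      -> return 0
    -> return 0
  -> return 0
-> return 0

calls is incremented once per call. go is entered once for each m = 7, 6, 5, 4, 3, 2, 1, 0 (the m <= 0 call returns without recursing), i.e. 7 + 1 calls.
calls = 8

Final answer: 8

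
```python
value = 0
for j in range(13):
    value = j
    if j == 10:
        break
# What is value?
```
Trace:
  value=0
  value=0, j=0
  value=1, j=1
  value=2, j=2
  value=3, j=3
  value=4, j=4
  value=5, j=5
  value=6, j=6
  value=7, j=7
  value=8, j=8
  value=9, j=9
  value=10, j=10

Final answer: 10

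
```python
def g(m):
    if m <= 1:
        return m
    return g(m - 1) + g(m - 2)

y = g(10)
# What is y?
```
Call trace (a repeated sub-call is expanded the first time; later identical calls just restate its return value):
g(m=10)
  g(m=9)
    g(m=8)
      g(m=7)
        g(m=6)
          g(m=5)
            g(m=4)
              g(m=3)
                g(m=2)
                  g(m=1)
                  -> return 1
                  g(m=0)
                  -> return 0
                -> return 1
                g(m=1)
                -> return 1
              -> return 2
              g(m=2) -> return 1  (same call as traced above)
            -> return 3
            g(m=3) -> return 2  (same call as traced above)
          -> return 5
          g(m=4) -> return 3  (same call as traced above)
        -> return 8
        g(m=5) -> return 5  (same call as traced above)
      -> return 13
      g(m=6) -> return 8  (same call as traced above)
    -> return 21
    g(m=7) -> return 13  (same call as traced above)
  -> return 34
  g(m=8) -> return 21  (same call as traced above)
-> return 55

Final answer: 55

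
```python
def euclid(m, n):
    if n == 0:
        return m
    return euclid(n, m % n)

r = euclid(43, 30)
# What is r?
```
Call trace:
euclid(m=43, n=30)
  euclid(m=30, n=13)
    euclid(m=13, n=4)
      euclid(m=4, n=1)
        euclid(m=1, n=0)
        -> return 1
      -> return 1
    -> return 1
  -> return 1
-> return 1

Final answer: 1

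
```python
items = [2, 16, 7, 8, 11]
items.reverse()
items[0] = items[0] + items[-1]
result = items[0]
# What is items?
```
Trace:
  items=[2, 16, 7, 8, 11]
  items=[11, 8, 7, 16, 2]
  items=[13, 8, 7, 16, 2]
  items=[13, 8, 7, 16, 2], result=13

Final answer: [13, 8, 7, 16, 2]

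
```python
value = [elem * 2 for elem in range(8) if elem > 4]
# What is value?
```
Trace:
  elem=0
  elem=1
  elem=2
  elem=3
  elem=4
  elem=5
  elem=6
  elem=7
  value=[10, 12, 14]

Final answer: [10, 12, 14]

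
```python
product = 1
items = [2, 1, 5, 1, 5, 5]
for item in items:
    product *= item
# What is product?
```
Trace:
  product=1
  product=2, item=2
  product=2, item=1
  product=10, item=5
  product=10, item=1
  product=50, item=5
  product=250, item=5

Final answer: 250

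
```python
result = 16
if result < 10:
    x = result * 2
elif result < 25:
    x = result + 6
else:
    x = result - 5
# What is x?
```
Trace:
  result=16
  result=16, x=22

Final answer: 22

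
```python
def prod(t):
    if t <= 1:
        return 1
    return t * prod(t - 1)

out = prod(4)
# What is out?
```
Call trace:
prod(t=4)
  prod(t=3)
    prod(t=2)
      prod(t=1)
      -> return 1
    -> return 2
  -> return 6
-> return 24

Final answer: 24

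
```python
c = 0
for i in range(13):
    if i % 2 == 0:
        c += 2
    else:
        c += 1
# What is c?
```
Trace:
  c=0
  c=2, i=0
  c=3, i=1
  c=5, i=2
  c=6, i=3
  c=8, i=4
  c=9, i=5
  c=11, i=6
  c=12, i=7
  c=14, i=8
  c=15, i=9
  c=17, i=10
  c=18, i=11
  c=20, i=12

Final answer: 20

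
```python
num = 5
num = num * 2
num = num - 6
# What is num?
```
Trace:
  num=5
  num=10
  num=4

Final answer: 4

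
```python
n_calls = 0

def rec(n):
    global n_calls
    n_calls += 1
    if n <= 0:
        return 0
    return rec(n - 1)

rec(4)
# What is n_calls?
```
Call trace:
rec(n=4)
  rec(n=3)
    rec(n=2)
      rec(n=1)
        rec(n=0)
        -> return 0
      -> return 0
    -> return 0
  -> return 0
-> return 0

n_calls is incremented once per call. rec is entered once for each n = 4, 3, 2, 1, 0 (the n <= 0 call returns without recursing), i.e. 4 + 1 calls.
n_calls = 5

Final answer: 5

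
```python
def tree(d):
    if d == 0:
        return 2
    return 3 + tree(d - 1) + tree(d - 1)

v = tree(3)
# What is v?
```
Call trace (a repeated sub-call is expanded the first time; later identical calls just restate its return value):
tree(d=3)
  tree(d=2)
    tree(d=1)
      tree(d=0)
      -> return 2
      tree(d=0)
      -> return 2
    -> return 7
    tree(d=1) -> return 7  (same call as traced above)
  -> return 17
  tree(d=2) -> return 17  (same call as traced above)
-> return 37

Final answer: 37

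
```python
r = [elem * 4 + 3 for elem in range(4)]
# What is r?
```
Trace:
  elem=0
  elem=1
  elem=2
  elem=3
  r=[3, 7, 11, 15]

Final answer: [3, 7, 11, 15]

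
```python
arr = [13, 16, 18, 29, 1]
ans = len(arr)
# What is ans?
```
Trace:
  arr=[13, 16, 18, 29, 1]
  arr=[13, 16, 18, 29, 1], ans=5

Final answer: 5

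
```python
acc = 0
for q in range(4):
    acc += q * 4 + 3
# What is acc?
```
Trace:
  acc=0
  acc=3, q=0
  acc=10, q=1
  acc=21, q=2
  acc=36, q=3

Final answer: 36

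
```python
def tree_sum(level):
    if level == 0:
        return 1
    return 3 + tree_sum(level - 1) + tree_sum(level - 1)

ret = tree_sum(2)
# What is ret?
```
Call trace (a repeated sub-call is expanded the first time; later identical calls just restate its return value):
tree_sum(level=2)
  tree_sum(level=1)
    tree_sum(level=0)
    -> return 1
    tree_sum(level=0)
    -> return 1
  -> return 5
  tree_sum(level=1) -> return 5  (same call as traced above)
-> return 13

Final answer: 13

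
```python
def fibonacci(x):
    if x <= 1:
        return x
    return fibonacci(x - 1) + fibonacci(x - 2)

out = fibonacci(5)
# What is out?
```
Call trace (a repeated sub-call is expanded the first time; later identical calls just restate its return value):
fibonacci(x=5)
  fibonacci(x=4)
    fibonacci(x=3)
      fibonacci(x=2)
        fibonacci(x=1)
        -> return 1
        fibonacci(x=0)
        -> return 0
      -> return 1
      fibonacci(x=1)
      -> return 1
    -> return 2
    fibonacci(x=2) -> return 1  (same call as traced above)
  -> return 3
  fibonacci(x=3) -> return 2  (same call as traced above)
-> return 5

Final answer: 5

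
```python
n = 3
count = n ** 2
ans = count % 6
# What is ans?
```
Trace:
  n=3
  n=3, count=9
  n=3, count=9, ans=3

Final answer: 3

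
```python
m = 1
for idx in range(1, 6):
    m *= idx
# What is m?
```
Trace:
  m=1
  m=1, idx=1
  m=2, idx=2
  m=6, idx=3
  m=24, idx=4
  m=120, idx=5

Final answer: 120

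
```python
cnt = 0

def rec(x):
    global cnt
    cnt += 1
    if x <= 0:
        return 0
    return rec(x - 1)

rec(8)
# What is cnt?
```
Call trace:
rec(x=8)
  rec(x=7)
    rec(x=6)
      rec(x=5)
        rec(x=4)
          rec(x=3)
            rec(x=2)
              rec(x=1)
                rec(x=0)
                -> return 0
              -> return 0
            -> return 0
          -> return 0
        -> return 0
      -> return 0
    -> return 0
  -> return 0
-> return 0

cnt is incremented once per call. rec is entered once for each x = 8, 7, 6, 5, 4, 3, 2, 1, 0 (the x <= 0 call returns without recursing), i.e. 8 + 1 calls.
cnt = 9

Final answer: 9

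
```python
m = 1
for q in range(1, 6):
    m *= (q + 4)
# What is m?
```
Trace:
  m=1
  m=5, q=1
  m=30, q=2
  m=210, q=3
  m=1680, q=4
  m=15120, q=5

Final answer: 15120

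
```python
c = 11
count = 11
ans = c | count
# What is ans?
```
Trace:
  c=11
  c=11, count=11
  c=11, count=11, ans=11

Final answer: 11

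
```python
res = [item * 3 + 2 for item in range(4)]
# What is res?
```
Trace:
  item=0
  item=1
  item=2
  item=3
  res=[2, 5, 8, 11]

Final answer: [2, 5, 8, 11]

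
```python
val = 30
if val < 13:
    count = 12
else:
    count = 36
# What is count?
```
Trace:
  val=30
  val=30, count=36

Final answer: 36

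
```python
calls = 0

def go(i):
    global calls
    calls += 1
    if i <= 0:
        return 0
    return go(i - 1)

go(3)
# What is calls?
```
Call trace:
go(i=3)
  go(i=2)
    go(i=1)
      go(i=0)
      -> return 0
    -> return 0
  -> return 0
-> return 0

calls is incremented once per call. go is entered once for each i = 3, 2, 1, 0 (the i <= 0 call returns without recursing), i.e. 3 + 1 calls.
calls = 4

Final answer: 4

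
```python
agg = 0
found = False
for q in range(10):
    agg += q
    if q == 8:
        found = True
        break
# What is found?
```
Trace:
  agg=0
  agg=0, found=False
  agg=0, found=False, q=0
  agg=1, found=False, q=1
  agg=3, found=False, q=2
  agg=6, found=False, q=3
  agg=10, found=False, q=4
  agg=15, found=False, q=5
  agg=21, found=False, q=6
  agg=28, found=False, q=7
  agg=36, found=True, q=8

Final answer: True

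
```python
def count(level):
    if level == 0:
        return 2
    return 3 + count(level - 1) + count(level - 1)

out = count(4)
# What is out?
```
Call trace (a repeated sub-call is expanded the first time; later identical calls just restate its return value):
count(level=4)
  count(level=3)
    count(level=2)
      count(level=1)
        count(level=0)
        -> return 2
        count(level=0)
        -> return 2
      -> return 7
      count(level=1) -> return 7  (same call as traced above)
    -> return 17
    count(level=2) -> return 17  (same call as traced above)
  -> return 37
  count(level=3) -> return 37  (same call as traced above)
-> return 77

Final answer: 77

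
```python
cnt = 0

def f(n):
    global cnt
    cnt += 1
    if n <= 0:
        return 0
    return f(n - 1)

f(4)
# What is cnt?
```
Call trace:
f(n=4)
  f(n=3)
    f(n=2)
      f(n=1)
        f(n=0)
        -> return 0
      -> return 0
    -> return 0
  -> return 0
-> return 0

cnt is incremented once per call. f is entered once for each n = 4, 3, 2, 1, 0 (the n <= 0 call returns without recursing), i.e. 4 + 1 calls.
cnt = 5

Final answer: 5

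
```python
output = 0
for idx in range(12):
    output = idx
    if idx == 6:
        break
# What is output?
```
Trace:
  output=0
  output=0, idx=0
  output=1, idx=1
  output=2, idx=2
  output=3, idx=3
  output=4, idx=4
  output=5, idx=5
  output=6, idx=6

Final answer: 6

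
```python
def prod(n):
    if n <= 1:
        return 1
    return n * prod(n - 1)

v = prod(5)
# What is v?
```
Call trace:
prod(n=5)
  prod(n=4)
    prod(n=3)
      prod(n=2)
        prod(n=1)
        -> return 1
      -> return 2
    -> return 6
  -> return 24
-> return 120

Final answer: 120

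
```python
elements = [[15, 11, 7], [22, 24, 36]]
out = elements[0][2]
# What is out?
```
Trace:
  elements=[[15, 11, 7], [22, 24, 36]]
  elements=[[15, 11, 7], [22, 24, 36]], out=7

Final answer: 7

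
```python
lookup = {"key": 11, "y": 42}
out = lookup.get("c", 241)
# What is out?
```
Trace:
  lookup={'key': 11, 'y': 42}
  lookup={'key': 11, 'y': 42}, out=241

Final answer: 241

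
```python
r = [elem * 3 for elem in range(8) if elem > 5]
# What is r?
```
Trace:
  elem=0
  elem=1
  elem=2
  elem=3
  elem=4
  elem=5
  elem=6
  elem=7
  r=[18, 21]

Final answer: [18, 21]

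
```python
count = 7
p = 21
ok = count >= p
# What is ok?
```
Trace:
  count=7
  count=7, p=21
  count=7, p=21, ok=False

Final answer: False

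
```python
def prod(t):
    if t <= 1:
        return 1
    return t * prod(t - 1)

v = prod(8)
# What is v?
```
Call trace:
prod(t=8)
  prod(t=7)
    prod(t=6)
      prod(t=5)
        prod(t=4)
          prod(t=3)
            prod(t=2)
              prod(t=1)
              -> return 1
            -> return 2
          -> return 6
        -> return 24
      -> return 120
    -> return 720
  -> return 5040
-> return 40320

Final answer: 40320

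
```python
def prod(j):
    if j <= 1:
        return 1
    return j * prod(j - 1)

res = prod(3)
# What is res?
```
Call trace:
prod(j=3)
  prod(j=2)
    prod(j=1)
    -> return 1
  -> return 2
-> return 6

Final answer: 6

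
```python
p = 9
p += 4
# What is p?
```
Trace:
  p=9
  p=13

Final answer: 13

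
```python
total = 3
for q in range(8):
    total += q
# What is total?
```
Trace:
  total=3
  total=3, q=0
  total=4, q=1
  total=6, q=2
  total=9, q=3
  total=13, q=4
  total=18, q=5
  total=24, q=6
  total=31, q=7

Final answer: 31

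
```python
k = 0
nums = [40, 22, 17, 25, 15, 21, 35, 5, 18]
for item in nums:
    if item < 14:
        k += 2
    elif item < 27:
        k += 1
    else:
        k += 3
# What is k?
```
Trace:
  k=0
  k=3, item=40
  k=4, item=22
  k=5, item=17
  k=6, item=25
  k=7, item=15
  k=8, item=21
  k=11, item=35
  k=13, item=5
  k=14, item=18

Final answer: 14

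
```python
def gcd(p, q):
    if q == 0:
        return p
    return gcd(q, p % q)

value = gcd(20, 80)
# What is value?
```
Call trace:
gcd(p=20, q=80)
  gcd(p=80, q=20)
    gcd(p=20, q=0)
    -> return 20
  -> return 20
-> return 20

Final answer: 20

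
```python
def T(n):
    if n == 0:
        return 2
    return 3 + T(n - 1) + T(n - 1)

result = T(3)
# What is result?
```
Call trace (a repeated sub-call is expanded the first time; later identical calls just restate its return value):
T(n=3)
  T(n=2)
    T(n=1)
      T(n=0)
      -> return 2
      T(n=0)
      -> return 2
    -> return 7
    T(n=1) -> return 7  (same call as traced above)
  -> return 17
  T(n=2) -> return 17  (same call as traced above)
-> return 37

Final answer: 37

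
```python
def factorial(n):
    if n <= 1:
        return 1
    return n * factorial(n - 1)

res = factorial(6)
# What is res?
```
Call trace:
factorial(n=6)
  factorial(n=5)
    factorial(n=4)
      factorial(n=3)
        factorial(n=2)
          factorial(n=1)
          -> return 1
        -> return 2
      -> return 6
    -> return 24
  -> return 120
-> return 720

Final answer: 720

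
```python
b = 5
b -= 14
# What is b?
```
Trace:
  b=5
  b=-9

Final answer: -9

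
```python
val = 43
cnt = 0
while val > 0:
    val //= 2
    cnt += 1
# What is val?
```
Trace:
  val=43
  val=43, cnt=0
  val=21, cnt=1
  val=10, cnt=2
  val=5, cnt=3
  val=2, cnt=4
  val=1, cnt=5
  val=0, cnt=6

Final answer: 0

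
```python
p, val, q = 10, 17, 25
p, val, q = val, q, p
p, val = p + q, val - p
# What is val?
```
Trace:
  p=10, val=17, q=25
  p=17, val=25, q=10
  p=27, val=8, q=10

Final answer: 8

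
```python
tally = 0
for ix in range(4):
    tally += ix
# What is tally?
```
Trace:
  tally=0
  tally=0, ix=0
  tally=1, ix=1
  tally=3, ix=2
  tally=6, ix=3

Final answer: 6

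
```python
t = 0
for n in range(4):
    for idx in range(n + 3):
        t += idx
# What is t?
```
Trace:
  t=0
  t=0, n=0, idx=0
  t=1, n=0, idx=1
  t=3, n=0, idx=2
  t=3, n=1, idx=0
  t=4, n=1, idx=1
  t=6, n=1, idx=2
  t=9, n=1, idx=3
  t=9, n=2, idx=0
  t=10, n=2, idx=1
  t=12, n=2, idx=2
  t=15, n=2, idx=3
  t=19, n=2, idx=4
  t=19, n=3, idx=0
  t=20, n=3, idx=1
  t=22, n=3, idx=2
  t=25, n=3, idx=3
  t=29, n=3, idx=4
  t=34, n=3, idx=5

Final answer: 34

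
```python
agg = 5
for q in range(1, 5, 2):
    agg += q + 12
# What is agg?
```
Trace:
  agg=5
  agg=18, q=1
  agg=33, q=3

Final answer: 33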